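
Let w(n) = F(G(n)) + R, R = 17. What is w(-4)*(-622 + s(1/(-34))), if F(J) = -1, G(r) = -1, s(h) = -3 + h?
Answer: -170008/17 ≈ -10000.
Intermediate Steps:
w(n) = 16 (w(n) = -1 + 17 = 16)
w(-4)*(-622 + s(1/(-34))) = 16*(-622 + (-3 + 1/(-34))) = 16*(-622 + (-3 - 1/34)) = 16*(-622 - 103/34) = 16*(-21251/34) = -170008/17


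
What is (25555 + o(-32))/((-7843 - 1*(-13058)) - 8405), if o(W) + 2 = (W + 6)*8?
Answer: -5069/638 ≈ -7.9451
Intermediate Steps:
o(W) = 46 + 8*W (o(W) = -2 + (W + 6)*8 = -2 + (6 + W)*8 = -2 + (48 + 8*W) = 46 + 8*W)
(25555 + o(-32))/((-7843 - 1*(-13058)) - 8405) = (25555 + (46 + 8*(-32)))/((-7843 - 1*(-13058)) - 8405) = (25555 + (46 - 256))/((-7843 + 13058) - 8405) = (25555 - 210)/(5215 - 8405) = 25345/(-3190) = 25345*(-1/3190) = -5069/638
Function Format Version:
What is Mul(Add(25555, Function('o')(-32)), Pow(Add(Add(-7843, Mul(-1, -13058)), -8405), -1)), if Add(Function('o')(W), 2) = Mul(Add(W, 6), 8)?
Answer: Rational(-5069, 638) ≈ -7.9451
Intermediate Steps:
Function('o')(W) = Add(46, Mul(8, W)) (Function('o')(W) = Add(-2, Mul(Add(W, 6), 8)) = Add(-2, Mul(Add(6, W), 8)) = Add(-2, Add(48, Mul(8, W))) = Add(46, Mul(8, W)))
Mul(Add(25555, Function('o')(-32)), Pow(Add(Add(-7843, Mul(-1, -13058)), -8405), -1)) = Mul(Add(25555, Add(46, Mul(8, -32))), Pow(Add(Add(-7843, Mul(-1, -13058)), -8405), -1)) = Mul(Add(25555, Add(46, -256)), Pow(Add(Add(-7843, 13058), -8405), -1)) = Mul(Add(25555, -210), Pow(Add(5215, -8405), -1)) = Mul(25345, Pow(-3190, -1)) = Mul(25345, Rational(-1, 3190)) = Rational(-5069, 638)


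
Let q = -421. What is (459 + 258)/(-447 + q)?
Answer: -717/868 ≈ -0.82604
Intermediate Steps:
(459 + 258)/(-447 + q) = (459 + 258)/(-447 - 421) = 717/(-868) = 717*(-1/868) = -717/868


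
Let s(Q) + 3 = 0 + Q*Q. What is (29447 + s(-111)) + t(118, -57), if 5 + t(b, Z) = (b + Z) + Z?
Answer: 41764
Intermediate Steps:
t(b, Z) = -5 + b + 2*Z (t(b, Z) = -5 + ((b + Z) + Z) = -5 + ((Z + b) + Z) = -5 + (b + 2*Z) = -5 + b + 2*Z)
s(Q) = -3 + Q² (s(Q) = -3 + (0 + Q*Q) = -3 + (0 + Q²) = -3 + Q²)
(29447 + s(-111)) + t(118, -57) = (29447 + (-3 + (-111)²)) + (-5 + 118 + 2*(-57)) = (29447 + (-3 + 12321)) + (-5 + 118 - 114) = (29447 + 12318) - 1 = 41765 - 1 = 41764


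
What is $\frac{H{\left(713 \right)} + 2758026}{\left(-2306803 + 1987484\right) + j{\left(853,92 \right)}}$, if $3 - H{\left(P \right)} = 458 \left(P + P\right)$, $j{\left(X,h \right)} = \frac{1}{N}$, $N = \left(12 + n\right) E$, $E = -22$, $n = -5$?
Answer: $- \frac{324157834}{49175127} \approx -6.5919$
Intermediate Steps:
$N = -154$ ($N = \left(12 - 5\right) \left(-22\right) = 7 \left(-22\right) = -154$)
$j{\left(X,h \right)} = - \frac{1}{154}$ ($j{\left(X,h \right)} = \frac{1}{-154} = - \frac{1}{154}$)
$H{\left(P \right)} = 3 - 916 P$ ($H{\left(P \right)} = 3 - 458 \left(P + P\right) = 3 - 458 \cdot 2 P = 3 - 916 P$)
$\frac{H{\left(713 \right)} + 2758026}{\left(-2306803 + 1987484\right) + j{\left(853,92 \right)}} = \frac{\left(3 - 653108\right) + 2758026}{\left(-2306803 + 1987484\right) - \frac{1}{154}} = \frac{\left(3 - 653108\right) + 2758026}{-319319 - \frac{1}{154}} = \frac{-653105 + 2758026}{- \frac{49175127}{154}} = 2104921 \left(- \frac{154}{49175127}\right) = - \frac{324157834}{49175127}$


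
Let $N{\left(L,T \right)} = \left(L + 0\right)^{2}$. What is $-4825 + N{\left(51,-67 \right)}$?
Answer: $-2224$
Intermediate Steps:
$N{\left(L,T \right)} = L^{2}$
$-4825 + N{\left(51,-67 \right)} = -4825 + 51^{2} = -4825 + 2601 = -2224$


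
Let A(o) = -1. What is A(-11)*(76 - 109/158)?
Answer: -11899/158 ≈ -75.310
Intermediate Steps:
A(-11)*(76 - 109/158) = -(76 - 109/158) = -1*11899/158 = -11899/158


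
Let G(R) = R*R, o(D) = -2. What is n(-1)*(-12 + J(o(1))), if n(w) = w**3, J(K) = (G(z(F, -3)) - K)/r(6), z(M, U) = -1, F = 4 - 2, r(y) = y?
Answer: 23/2 ≈ 11.500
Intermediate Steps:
F = 2
G(R) = R**2
J(K) = 1/6 - K/6 (J(K) = ((-1)**2 - K)/6 = (1 - K)*(1/6) = 1/6 - K/6)
n(-1)*(-12 + J(o(1))) = (-1)**3*(-12 + (1/6 - 1/6*(-2))) = -(-12 + (1/6 + 1/3)) = -(-12 + 1/2) = -1*(-23/2) = 23/2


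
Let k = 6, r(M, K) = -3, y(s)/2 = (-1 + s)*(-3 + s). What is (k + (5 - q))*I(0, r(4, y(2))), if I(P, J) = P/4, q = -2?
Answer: 0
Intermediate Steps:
y(s) = 2*(-1 + s)*(-3 + s) (y(s) = 2*((-1 + s)*(-3 + s)) = 2*(-1 + s)*(-3 + s))
I(P, J) = P/4 (I(P, J) = P*(¼) = P/4)
(k + (5 - q))*I(0, r(4, y(2))) = (6 + (5 - 1*(-2)))*((¼)*0) = (6 + (5 + 2))*0 = (6 + 7)*0 = 13*0 = 0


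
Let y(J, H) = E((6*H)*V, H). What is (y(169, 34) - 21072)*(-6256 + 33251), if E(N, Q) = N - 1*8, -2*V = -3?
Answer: -560794130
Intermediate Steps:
V = 3/2 (V = -½*(-3) = 3/2 ≈ 1.5000)
E(N, Q) = -8 + N (E(N, Q) = N - 8 = -8 + N)
y(J, H) = -8 + 9*H (y(J, H) = -8 + (6*H)*(3/2) = -8 + 9*H)
(y(169, 34) - 21072)*(-6256 + 33251) = ((-8 + 9*34) - 21072)*(-6256 + 33251) = ((-8 + 306) - 21072)*26995 = (298 - 21072)*26995 = -20774*26995 = -560794130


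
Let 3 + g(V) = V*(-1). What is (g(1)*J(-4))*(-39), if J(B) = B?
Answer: -624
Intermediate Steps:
g(V) = -3 - V (g(V) = -3 + V*(-1) = -3 - V)
(g(1)*J(-4))*(-39) = ((-3 - 1*1)*(-4))*(-39) = ((-3 - 1)*(-4))*(-39) = -4*(-4)*(-39) = 16*(-39) = -624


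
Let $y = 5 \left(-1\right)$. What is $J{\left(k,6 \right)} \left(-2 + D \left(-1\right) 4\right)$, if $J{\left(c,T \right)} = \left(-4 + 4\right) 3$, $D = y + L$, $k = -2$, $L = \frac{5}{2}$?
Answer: $0$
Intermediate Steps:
$y = -5$
$L = \frac{5}{2}$ ($L = 5 \cdot \frac{1}{2} = \frac{5}{2} \approx 2.5$)
$D = - \frac{5}{2}$ ($D = -5 + \frac{5}{2} = - \frac{5}{2} \approx -2.5$)
$J{\left(c,T \right)} = 0$ ($J{\left(c,T \right)} = 0 \cdot 3 = 0$)
$J{\left(k,6 \right)} \left(-2 + D \left(-1\right) 4\right) = 0 \left(-2 + \left(- \frac{5}{2}\right) \left(-1\right) 4\right) = 0 \left(-2 + \frac{5}{2} \cdot 4\right) = 0 \left(-2 + 10\right) = 0 \cdot 8 = 0$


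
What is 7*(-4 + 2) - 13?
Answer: -27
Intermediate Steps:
7*(-4 + 2) - 13 = 7*(-2) - 13 = -14 - 13 = -27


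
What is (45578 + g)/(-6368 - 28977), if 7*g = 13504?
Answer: -66510/49483 ≈ -1.3441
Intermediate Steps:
g = 13504/7 (g = (⅐)*13504 = 13504/7 ≈ 1929.1)
(45578 + g)/(-6368 - 28977) = (45578 + 13504/7)/(-6368 - 28977) = (332550/7)/(-35345) = (332550/7)*(-1/35345) = -66510/49483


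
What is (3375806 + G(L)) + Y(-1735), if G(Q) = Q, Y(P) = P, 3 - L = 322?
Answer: 3373752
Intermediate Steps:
L = -319 (L = 3 - 1*322 = 3 - 322 = -319)
(3375806 + G(L)) + Y(-1735) = (3375806 - 319) - 1735 = 3375487 - 1735 = 3373752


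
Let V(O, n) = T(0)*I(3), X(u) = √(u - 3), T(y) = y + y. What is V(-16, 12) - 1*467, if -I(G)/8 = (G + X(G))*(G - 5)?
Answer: -467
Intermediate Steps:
T(y) = 2*y
X(u) = √(-3 + u)
I(G) = -8*(-5 + G)*(G + √(-3 + G)) (I(G) = -8*(G + √(-3 + G))*(G - 5) = -8*(G + √(-3 + G))*(-5 + G) = -8*(-5 + G)*(G + √(-3 + G)))
V(O, n) = 0 (V(O, n) = (2*0)*(-8*3² + 40*3 + 40*√(-3 + 3) - 8*3*√(-3 + 3)) = 0*(-8*9 + 120 + 40*√0 - 8*3*√0) = 0*(-72 + 120 + 40*0 - 8*3*0) = 0*(-72 + 120 + 0 + 0) = 0*48 = 0)
V(-16, 12) - 1*467 = 0 - 1*467 = 0 - 467 = -467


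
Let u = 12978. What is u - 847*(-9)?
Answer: 20601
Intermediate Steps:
u - 847*(-9) = 12978 - 847*(-9) = 12978 - 1*(-7623) = 12978 + 7623 = 20601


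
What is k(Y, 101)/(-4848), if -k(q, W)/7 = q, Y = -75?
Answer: -175/1616 ≈ -0.10829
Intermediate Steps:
k(q, W) = -7*q
k(Y, 101)/(-4848) = -7*(-75)/(-4848) = 525*(-1/4848) = -175/1616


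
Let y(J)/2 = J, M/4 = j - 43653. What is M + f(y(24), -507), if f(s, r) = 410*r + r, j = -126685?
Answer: -889729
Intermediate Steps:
M = -681352 (M = 4*(-126685 - 43653) = 4*(-170338) = -681352)
y(J) = 2*J
f(s, r) = 411*r
M + f(y(24), -507) = -681352 + 411*(-507) = -681352 - 208377 = -889729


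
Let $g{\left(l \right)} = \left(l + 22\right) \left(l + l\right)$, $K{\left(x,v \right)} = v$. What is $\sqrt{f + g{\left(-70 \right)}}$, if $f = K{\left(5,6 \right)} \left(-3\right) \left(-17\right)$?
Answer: $\sqrt{7026} \approx 83.821$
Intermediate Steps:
$g{\left(l \right)} = 2 l \left(22 + l\right)$ ($g{\left(l \right)} = \left(22 + l\right) 2 l = 2 l \left(22 + l\right)$)
$f = 306$ ($f = 6 \left(-3\right) \left(-17\right) = \left(-18\right) \left(-17\right) = 306$)
$\sqrt{f + g{\left(-70 \right)}} = \sqrt{306 + 2 \left(-70\right) \left(22 - 70\right)} = \sqrt{306 + 2 \left(-70\right) \left(-48\right)} = \sqrt{306 + 6720} = \sqrt{7026}$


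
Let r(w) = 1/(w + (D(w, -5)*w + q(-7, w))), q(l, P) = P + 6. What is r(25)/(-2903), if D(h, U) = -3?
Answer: 1/55157 ≈ 1.8130e-5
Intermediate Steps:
q(l, P) = 6 + P
r(w) = 1/(6 - w) (r(w) = 1/(w + (-3*w + (6 + w))) = 1/(w + (6 - 2*w)) = 1/(6 - w))
r(25)/(-2903) = 1/((6 - 1*25)*(-2903)) = -1/2903/(6 - 25) = -1/2903/(-19) = -1/19*(-1/2903) = 1/55157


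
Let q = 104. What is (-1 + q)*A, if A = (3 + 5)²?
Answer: 6592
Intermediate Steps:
A = 64 (A = 8² = 64)
(-1 + q)*A = (-1 + 104)*64 = 103*64 = 6592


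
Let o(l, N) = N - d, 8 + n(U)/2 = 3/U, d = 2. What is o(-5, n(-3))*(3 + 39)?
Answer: -840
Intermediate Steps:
n(U) = -16 + 6/U (n(U) = -16 + 2*(3/U) = -16 + 6/U)
o(l, N) = -2 + N (o(l, N) = N - 1*2 = N - 2 = -2 + N)
o(-5, n(-3))*(3 + 39) = (-2 + (-16 + 6/(-3)))*(3 + 39) = (-2 + (-16 + 6*(-1/3)))*42 = (-2 + (-16 - 2))*42 = (-2 - 18)*42 = -20*42 = -840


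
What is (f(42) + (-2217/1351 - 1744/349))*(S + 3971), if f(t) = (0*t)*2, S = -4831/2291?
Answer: -28459126494210/1080204209 ≈ -26346.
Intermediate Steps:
S = -4831/2291 (S = -4831*1/2291 = -4831/2291 ≈ -2.1087)
f(t) = 0 (f(t) = 0*2 = 0)
(f(42) + (-2217/1351 - 1744/349))*(S + 3971) = (0 + (-2217/1351 - 1744/349))*(-4831/2291 + 3971) = (0 + (-2217*1/1351 - 1744*1/349))*(9092730/2291) = (0 + (-2217/1351 - 1744/349))*(9092730/2291) = (0 - 3129877/471499)*(9092730/2291) = -3129877/471499*9092730/2291 = -28459126494210/1080204209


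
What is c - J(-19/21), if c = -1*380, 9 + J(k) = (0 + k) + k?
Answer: -7753/21 ≈ -369.19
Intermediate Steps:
J(k) = -9 + 2*k (J(k) = -9 + ((0 + k) + k) = -9 + (k + k) = -9 + 2*k)
c = -380
c - J(-19/21) = -380 - (-9 + 2*(-19/21)) = -380 - (-9 - 38/21) = -380 - 1*(-227/21) = -380 + 227/21 = -7753/21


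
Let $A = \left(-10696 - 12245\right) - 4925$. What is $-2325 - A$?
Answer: $25541$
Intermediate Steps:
$A = -27866$ ($A = -22941 - 4925 = -27866$)
$-2325 - A = -2325 - -27866 = -2325 + 27866 = 25541$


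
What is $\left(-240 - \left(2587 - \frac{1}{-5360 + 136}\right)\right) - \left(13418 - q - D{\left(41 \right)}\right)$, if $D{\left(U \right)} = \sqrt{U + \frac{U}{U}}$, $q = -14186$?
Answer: $- \frac{158971545}{5224} + \sqrt{42} \approx -30425.0$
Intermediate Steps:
$D{\left(U \right)} = \sqrt{1 + U}$ ($D{\left(U \right)} = \sqrt{U + 1} = \sqrt{1 + U}$)
$\left(-240 - \left(2587 - \frac{1}{-5360 + 136}\right)\right) - \left(13418 - q - D{\left(41 \right)}\right) = \left(-240 - \left(2587 - \frac{1}{-5360 + 136}\right)\right) - \left(27604 - \sqrt{1 + 41}\right) = \left(-240 - \left(2587 - \frac{1}{-5224}\right)\right) - \left(27604 - \sqrt{42}\right) = \left(-240 - \frac{13514489}{5224}\right) - \left(27604 - \sqrt{42}\right) = - \frac{14768249}{5224} - \left(27604 - \sqrt{42}\right) = - \frac{158971545}{5224} + \sqrt{42}$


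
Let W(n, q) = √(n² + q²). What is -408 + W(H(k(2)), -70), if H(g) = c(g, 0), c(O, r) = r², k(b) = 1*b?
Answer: -338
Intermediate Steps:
k(b) = b
H(g) = 0 (H(g) = 0² = 0)
-408 + W(H(k(2)), -70) = -408 + √(0² + (-70)²) = -408 + √(0 + 4900) = -408 + √4900 = -408 + 70 = -338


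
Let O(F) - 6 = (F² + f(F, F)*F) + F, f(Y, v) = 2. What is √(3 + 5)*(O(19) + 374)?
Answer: 1596*√2 ≈ 2257.1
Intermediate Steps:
O(F) = 6 + F² + 3*F (O(F) = 6 + ((F² + 2*F) + F) = 6 + (F² + 3*F) = 6 + F² + 3*F)
√(3 + 5)*(O(19) + 374) = √(3 + 5)*((6 + 19² + 3*19) + 374) = √8*((6 + 361 + 57) + 374) = (2*√2)*(424 + 374) = (2*√2)*798 = 1596*√2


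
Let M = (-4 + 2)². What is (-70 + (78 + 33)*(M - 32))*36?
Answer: -114408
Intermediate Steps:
M = 4 (M = (-2)² = 4)
(-70 + (78 + 33)*(M - 32))*36 = (-70 + (78 + 33)*(4 - 32))*36 = (-70 + 111*(-28))*36 = (-70 - 3108)*36 = -3178*36 = -114408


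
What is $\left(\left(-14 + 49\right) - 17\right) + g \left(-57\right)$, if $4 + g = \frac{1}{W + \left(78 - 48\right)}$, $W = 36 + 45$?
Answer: $\frac{9083}{37} \approx 245.49$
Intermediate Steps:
$W = 81$
$g = - \frac{443}{111}$ ($g = -4 + \frac{1}{81 + \left(78 - 48\right)} = -4 + \frac{1}{81 + 30} = -4 + \frac{1}{111} = - \frac{443}{111} \approx -3.991$)
$\left(\left(-14 + 49\right) - 17\right) + g \left(-57\right) = \left(\left(-14 + 49\right) - 17\right) - - \frac{8417}{37} = \left(35 - 17\right) + \frac{8417}{37} = 18 + \frac{8417}{37} = \frac{9083}{37}$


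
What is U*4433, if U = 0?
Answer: 0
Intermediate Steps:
U*4433 = 0*4433 = 0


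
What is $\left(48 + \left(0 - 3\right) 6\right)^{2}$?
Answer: $900$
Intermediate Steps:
$\left(48 + \left(0 - 3\right) 6\right)^{2} = \left(48 - 18\right)^{2} = 30^{2} = 900$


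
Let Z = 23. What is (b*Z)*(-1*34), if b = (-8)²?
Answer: -50048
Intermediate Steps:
b = 64
(b*Z)*(-1*34) = (64*23)*(-1*34) = 1472*(-34) = -50048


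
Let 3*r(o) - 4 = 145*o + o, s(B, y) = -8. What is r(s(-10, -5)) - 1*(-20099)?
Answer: 19711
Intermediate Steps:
r(o) = 4/3 + 146*o/3 (r(o) = 4/3 + (145*o + o)/3 = 4/3 + (146*o)/3 = 4/3 + 146*o/3)
r(s(-10, -5)) - 1*(-20099) = (4/3 + (146/3)*(-8)) - 1*(-20099) = (4/3 - 1168/3) + 20099 = -388 + 20099 = 19711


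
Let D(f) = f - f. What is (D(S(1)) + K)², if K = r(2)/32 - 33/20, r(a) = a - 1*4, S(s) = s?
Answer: 18769/6400 ≈ 2.9327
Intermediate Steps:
D(f) = 0
r(a) = -4 + a (r(a) = a - 4 = -4 + a)
K = -137/80 (K = (-4 + 2)/32 - 33/20 = -2*1/32 - 33*1/20 = -1/16 - 33/20 = -137/80 ≈ -1.7125)
(D(S(1)) + K)² = (0 - 137/80)² = (-137/80)² = 18769/6400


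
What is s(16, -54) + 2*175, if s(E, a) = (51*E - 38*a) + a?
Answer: 3164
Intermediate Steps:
s(E, a) = -37*a + 51*E (s(E, a) = (-38*a + 51*E) + a = -37*a + 51*E)
s(16, -54) + 2*175 = (-37*(-54) + 51*16) + 2*175 = (1998 + 816) + 350 = 2814 + 350 = 3164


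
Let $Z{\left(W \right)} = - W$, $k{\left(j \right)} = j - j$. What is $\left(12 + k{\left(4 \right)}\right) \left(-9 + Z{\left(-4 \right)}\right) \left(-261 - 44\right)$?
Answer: $18300$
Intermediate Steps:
$k{\left(j \right)} = 0$
$\left(12 + k{\left(4 \right)}\right) \left(-9 + Z{\left(-4 \right)}\right) \left(-261 - 44\right) = \left(12 + 0\right) \left(-9 - -4\right) \left(-261 - 44\right) = 12 \left(-9 + 4\right) \left(-305\right) = 12 \left(-5\right) \left(-305\right) = \left(-60\right) \left(-305\right) = 18300$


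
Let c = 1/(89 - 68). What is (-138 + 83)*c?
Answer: -55/21 ≈ -2.6190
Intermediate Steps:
c = 1/21 ≈ 0.047619
(-138 + 83)*c = (-138 + 83)*(1/21) = -55*1/21 = -55/21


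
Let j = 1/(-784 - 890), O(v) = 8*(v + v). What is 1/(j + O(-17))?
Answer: -1674/455329 ≈ -0.0036765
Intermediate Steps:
O(v) = 16*v (O(v) = 8*(2*v) = 16*v)
j = -1/1674 (j = 1/(-1674) = -1/1674 ≈ -0.00059737)
1/(j + O(-17)) = 1/(-1/1674 + 16*(-17)) = 1/(-1/1674 - 272) = 1/(-455329/1674) = -1674/455329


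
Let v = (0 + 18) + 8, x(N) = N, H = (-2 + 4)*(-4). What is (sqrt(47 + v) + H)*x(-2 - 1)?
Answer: 24 - 3*sqrt(73) ≈ -1.6320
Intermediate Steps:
H = -8 (H = 2*(-4) = -8)
v = 26 (v = 18 + 8 = 26)
(sqrt(47 + v) + H)*x(-2 - 1) = (sqrt(47 + 26) - 8)*(-2 - 1) = (sqrt(73) - 8)*(-3) = (-8 + sqrt(73))*(-3) = 24 - 3*sqrt(73)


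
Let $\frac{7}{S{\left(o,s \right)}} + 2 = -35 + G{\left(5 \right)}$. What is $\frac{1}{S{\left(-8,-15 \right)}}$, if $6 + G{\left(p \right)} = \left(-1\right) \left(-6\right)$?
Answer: $- \frac{37}{7} \approx -5.2857$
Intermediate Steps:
$G{\left(p \right)} = 0$ ($G{\left(p \right)} = -6 - -6 = -6 + 6 = 0$)
$S{\left(o,s \right)} = - \frac{7}{37}$ ($S{\left(o,s \right)} = \frac{7}{-2 + \left(-35 + 0\right)} = \frac{7}{-2 - 35} = \frac{7}{-37} = 7 \left(- \frac{1}{37}\right) = - \frac{7}{37}$)
$\frac{1}{S{\left(-8,-15 \right)}} = \frac{1}{- \frac{7}{37}} = - \frac{37}{7}$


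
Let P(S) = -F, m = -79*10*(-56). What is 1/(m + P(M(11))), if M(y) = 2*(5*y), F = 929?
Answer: 1/43311 ≈ 2.3089e-5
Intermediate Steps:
m = 44240 (m = -790*(-56) = 44240)
M(y) = 10*y
P(S) = -929 (P(S) = -1*929 = -929)
1/(m + P(M(11))) = 1/(44240 - 929) = 1/43311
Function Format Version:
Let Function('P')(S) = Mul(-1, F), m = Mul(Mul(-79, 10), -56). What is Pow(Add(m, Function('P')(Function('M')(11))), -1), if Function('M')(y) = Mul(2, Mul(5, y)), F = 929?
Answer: Rational(1, 43311) ≈ 2.3089e-5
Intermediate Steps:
m = 44240 (m = Mul(-790, -56) = 44240)
Function('M')(y) = Mul(10, y)
Function('P')(S) = -929 (Function('P')(S) = Mul(-1, 929) = -929)
Pow(Add(m, Function('P')(Function('M')(11))), -1) = Pow(Add(44240, -929), -1) = Pow(43311, -1) = Rational(1, 43311)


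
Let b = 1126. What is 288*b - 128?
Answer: 324160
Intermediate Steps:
288*b - 128 = 288*1126 - 128 = 324288 - 128 = 324160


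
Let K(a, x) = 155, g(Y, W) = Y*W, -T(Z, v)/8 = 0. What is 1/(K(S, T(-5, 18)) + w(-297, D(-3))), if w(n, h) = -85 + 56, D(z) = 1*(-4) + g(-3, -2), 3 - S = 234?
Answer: 1/126 ≈ 0.0079365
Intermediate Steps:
S = -231 (S = 3 - 1*234 = 3 - 234 = -231)
T(Z, v) = 0 (T(Z, v) = -8*0 = 0)
g(Y, W) = W*Y
D(z) = 2 (D(z) = 1*(-4) - 2*(-3) = -4 + 6 = 2)
w(n, h) = -29
1/(K(S, T(-5, 18)) + w(-297, D(-3))) = 1/(155 - 29) = 1/126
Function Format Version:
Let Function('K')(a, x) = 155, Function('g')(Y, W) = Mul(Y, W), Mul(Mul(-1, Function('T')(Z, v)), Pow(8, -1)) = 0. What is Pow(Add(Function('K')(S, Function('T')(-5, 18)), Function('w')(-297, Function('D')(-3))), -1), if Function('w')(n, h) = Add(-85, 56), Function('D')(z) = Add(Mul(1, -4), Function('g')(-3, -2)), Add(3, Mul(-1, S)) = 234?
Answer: Rational(1, 126) ≈ 0.0079365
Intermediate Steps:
S = -231 (S = Add(3, Mul(-1, 234)) = Add(3, -234) = -231)
Function('T')(Z, v) = 0 (Function('T')(Z, v) = Mul(-8, 0) = 0)
Function('g')(Y, W) = Mul(W, Y)
Function('D')(z) = 2 (Function('D')(z) = Add(Mul(1, -4), Mul(-2, -3)) = Add(-4, 6) = 2)
Function('w')(n, h) = -29
Pow(Add(Function('K')(S, Function('T')(-5, 18)), Function('w')(-297, Function('D')(-3))), -1) = Pow(Add(155, -29), -1) = Pow(126, -1) = Rational(1, 126)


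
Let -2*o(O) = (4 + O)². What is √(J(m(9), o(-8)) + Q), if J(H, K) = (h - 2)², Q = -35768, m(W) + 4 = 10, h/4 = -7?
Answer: 2*I*√8717 ≈ 186.73*I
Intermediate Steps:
h = -28 (h = 4*(-7) = -28)
o(O) = -(4 + O)²/2
m(W) = 6 (m(W) = -4 + 10 = 6)
J(H, K) = 900 (J(H, K) = (-28 - 2)² = (-30)² = 900)
√(J(m(9), o(-8)) + Q) = √(900 - 35768) = √(-34868) = 2*I*√8717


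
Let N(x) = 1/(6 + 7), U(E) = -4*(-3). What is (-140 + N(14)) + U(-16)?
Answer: -1663/13 ≈ -127.92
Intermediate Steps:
U(E) = 12
N(x) = 1/13
(-140 + N(14)) + U(-16) = (-140 + 1/13) + 12 = -1819/13 + 12 = -1663/13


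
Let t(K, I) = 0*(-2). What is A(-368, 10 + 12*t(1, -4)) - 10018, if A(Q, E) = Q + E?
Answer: -10376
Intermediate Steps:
t(K, I) = 0
A(Q, E) = E + Q
A(-368, 10 + 12*t(1, -4)) - 10018 = ((10 + 12*0) - 368) - 10018 = ((10 + 0) - 368) - 10018 = (10 - 368) - 10018 = -358 - 10018 = -10376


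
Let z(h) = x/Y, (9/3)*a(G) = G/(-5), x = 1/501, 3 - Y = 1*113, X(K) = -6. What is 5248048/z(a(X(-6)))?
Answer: -289219925280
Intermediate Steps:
Y = -110 (Y = 3 - 113 = -110)
x = 1/501 ≈ 0.0019960
a(G) = -G/15 (a(G) = (G/(-5))/3 = (G*(-⅕))/3 = (-G/5)/3 = -G/15)
z(h) = -1/55110 (z(h) = (1/501)/(-110) = (1/501)*(-1/110) = -1/55110)
5248048/z(a(X(-6))) = 5248048/(-1/55110) = 5248048*(-55110) = -289219925280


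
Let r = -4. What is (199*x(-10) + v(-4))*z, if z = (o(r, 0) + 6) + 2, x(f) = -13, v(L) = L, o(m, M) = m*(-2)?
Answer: -41456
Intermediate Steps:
o(m, M) = -2*m
z = 16 (z = (-2*(-4) + 6) + 2 = (8 + 6) + 2 = 14 + 2 = 16)
(199*x(-10) + v(-4))*z = (199*(-13) - 4)*16 = (-2587 - 4)*16 = -2591*16 = -41456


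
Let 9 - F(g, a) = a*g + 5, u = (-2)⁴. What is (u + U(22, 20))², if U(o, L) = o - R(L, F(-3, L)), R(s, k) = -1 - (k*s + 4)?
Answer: 1750329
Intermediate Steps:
u = 16
F(g, a) = 4 - a*g (F(g, a) = 9 - (a*g + 5) = 9 - (5 + a*g) = 9 + (-5 - a*g) = 4 - a*g)
R(s, k) = -5 - k*s (R(s, k) = -1 - (4 + k*s) = -1 + (-4 - k*s) = -5 - k*s)
U(o, L) = 5 + o + L*(4 + 3*L) (U(o, L) = o - (-5 - (4 - 1*L*(-3))*L) = o - (-5 - (4 + 3*L)*L) = o - (-5 - L*(4 + 3*L)) = o + (5 + L*(4 + 3*L)) = 5 + o + L*(4 + 3*L))
(u + U(22, 20))² = (16 + (5 + 22 + 20*(4 + 3*20)))² = (16 + (5 + 22 + 20*(4 + 60)))² = (16 + (5 + 22 + 20*64))² = (16 + (5 + 22 + 1280))² = (16 + 1307)² = 1323² = 1750329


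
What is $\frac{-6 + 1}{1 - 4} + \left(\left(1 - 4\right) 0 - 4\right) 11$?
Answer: $- \frac{127}{3} \approx -42.333$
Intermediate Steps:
$\frac{-6 + 1}{1 - 4} + \left(\left(1 - 4\right) 0 - 4\right) 11 = - \frac{5}{-3} + \left(\left(-3\right) 0 - 4\right) 11 = \left(-5\right) \left(- \frac{1}{3}\right) + \left(0 - 4\right) 11 = \frac{5}{3} - 44 = - \frac{127}{3}$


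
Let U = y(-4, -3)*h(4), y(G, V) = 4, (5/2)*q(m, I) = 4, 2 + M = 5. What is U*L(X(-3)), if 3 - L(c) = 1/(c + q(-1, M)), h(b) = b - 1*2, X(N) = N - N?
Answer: 19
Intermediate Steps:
M = 3 (M = -2 + 5 = 3)
q(m, I) = 8/5 (q(m, I) = (⅖)*4 = 8/5)
X(N) = 0
h(b) = -2 + b (h(b) = b - 2 = -2 + b)
L(c) = 3 - 1/(8/5 + c) (L(c) = 3 - 1/(c + 8/5) = 3 - 1/(8/5 + c))
U = 8 (U = 4*(-2 + 4) = 4*2 = 8)
U*L(X(-3)) = 8*((19 + 15*0)/(8 + 5*0)) = 8*((19 + 0)/(8 + 0)) = 8*(19/8) = 19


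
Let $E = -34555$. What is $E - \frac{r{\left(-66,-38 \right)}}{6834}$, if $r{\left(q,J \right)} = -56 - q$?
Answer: $- \frac{118074440}{3417} \approx -34555.0$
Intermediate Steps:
$E - \frac{r{\left(-66,-38 \right)}}{6834} = -34555 - \frac{-56 - -66}{6834} = -34555 - \left(-56 + 66\right) \frac{1}{6834} = -34555 - 10 \cdot \frac{1}{6834} = -34555 - \frac{5}{3417} = - \frac{118074440}{3417}$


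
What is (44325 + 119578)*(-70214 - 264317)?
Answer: -54830634493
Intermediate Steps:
(44325 + 119578)*(-70214 - 264317) = 163903*(-334531) = -54830634493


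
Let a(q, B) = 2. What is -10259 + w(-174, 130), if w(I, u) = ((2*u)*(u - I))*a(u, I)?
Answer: 147821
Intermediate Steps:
w(I, u) = 4*u*(u - I) (w(I, u) = ((2*u)*(u - I))*2 = (2*u*(u - I))*2 = 4*u*(u - I))
-10259 + w(-174, 130) = -10259 + 4*130*(130 - 1*(-174)) = -10259 + 4*130*(130 + 174) = -10259 + 4*130*304 = -10259 + 158080 = 147821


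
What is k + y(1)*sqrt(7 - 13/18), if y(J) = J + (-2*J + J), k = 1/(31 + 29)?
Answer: 1/60 ≈ 0.016667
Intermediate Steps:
k = 1/60 ≈ 0.016667
y(J) = 0 (y(J) = J - J = 0)
k + y(1)*sqrt(7 - 13/18) = 1/60 + 0*sqrt(7 - 13/18) = 1/60 + 0*sqrt(113/18) = 1/60 + 0*(sqrt(226)/6) = 1/60 + 0 = 1/60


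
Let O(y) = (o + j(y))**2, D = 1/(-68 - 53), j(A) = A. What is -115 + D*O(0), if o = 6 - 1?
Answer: -13940/121 ≈ -115.21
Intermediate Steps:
o = 5
D = -1/121 (D = 1/(-121) = -1/121 ≈ -0.0082645)
O(y) = (5 + y)**2
-115 + D*O(0) = -115 - (5 + 0)**2/121 = -115 - 1/121*5**2 = -115 - 1/121*25 = -115 - 25/121 = -13940/121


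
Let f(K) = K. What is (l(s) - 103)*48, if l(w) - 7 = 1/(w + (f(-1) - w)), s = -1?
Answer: -4656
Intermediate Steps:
l(w) = 6 (l(w) = 7 + 1/(w + (-1 - w)) = 7 + 1/(-1) = 7 - 1 = 6)
(l(s) - 103)*48 = (6 - 103)*48 = -97*48 = -4656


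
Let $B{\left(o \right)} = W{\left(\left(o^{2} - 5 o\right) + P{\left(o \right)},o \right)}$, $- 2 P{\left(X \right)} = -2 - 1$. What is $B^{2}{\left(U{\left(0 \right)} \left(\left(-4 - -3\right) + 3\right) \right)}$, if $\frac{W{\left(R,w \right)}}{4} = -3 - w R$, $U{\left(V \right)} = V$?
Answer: $144$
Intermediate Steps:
$P{\left(X \right)} = \frac{3}{2}$ ($P{\left(X \right)} = - \frac{-2 - 1}{2} = \left(- \frac{1}{2}\right) \left(-3\right) = \frac{3}{2}$)
$W{\left(R,w \right)} = -12 - 4 R w$ ($W{\left(R,w \right)} = 4 \left(-3 - w R\right) = 4 \left(-3 - R w\right) = -12 - 4 R w$)
$B{\left(o \right)} = -12 - 4 o \left(\frac{3}{2} + o^{2} - 5 o\right)$ ($B{\left(o \right)} = -12 - 4 \left(\left(o^{2} - 5 o\right) + \frac{3}{2}\right) o = -12 - 4 \left(\frac{3}{2} + o^{2} - 5 o\right) o = -12 - 4 o \left(\frac{3}{2} + o^{2} - 5 o\right)$)
$B^{2}{\left(U{\left(0 \right)} \left(\left(-4 - -3\right) + 3\right) \right)} = \left(-12 - 6 \cdot 0 \left(\left(-4 - -3\right) + 3\right) - 4 \left(0 \left(\left(-4 - -3\right) + 3\right)\right)^{3} + 20 \left(0 \left(\left(-4 - -3\right) + 3\right)\right)^{2}\right)^{2} = \left(-12 - 6 \cdot 0 \left(\left(-4 + 3\right) + 3\right) - 4 \left(0 \left(\left(-4 + 3\right) + 3\right)\right)^{3} + 20 \left(0 \left(\left(-4 + 3\right) + 3\right)\right)^{2}\right)^{2} = \left(-12 - 6 \cdot 0 \left(-1 + 3\right) - 4 \left(0 \left(-1 + 3\right)\right)^{3} + 20 \left(0 \left(-1 + 3\right)\right)^{2}\right)^{2} = \left(-12 - 6 \cdot 0 \cdot 2 - 4 \left(0 \cdot 2\right)^{3} + 20 \left(0 \cdot 2\right)^{2}\right)^{2} = \left(-12 - 0 - 4 \cdot 0^{3} + 20 \cdot 0^{2}\right)^{2} = \left(-12 + 0 - 0 + 20 \cdot 0\right)^{2} = \left(-12 + 0 + 0 + 0\right)^{2} = \left(-12\right)^{2} = 144$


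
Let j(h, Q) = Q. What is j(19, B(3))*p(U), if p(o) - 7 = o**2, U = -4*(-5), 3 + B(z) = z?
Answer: 0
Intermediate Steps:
B(z) = -3 + z
U = 20
p(o) = 7 + o**2
j(19, B(3))*p(U) = (-3 + 3)*(7 + 20**2) = 0*(7 + 400) = 0*407 = 0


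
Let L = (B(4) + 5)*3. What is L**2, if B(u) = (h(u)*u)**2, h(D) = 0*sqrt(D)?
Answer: 225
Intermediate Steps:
h(D) = 0
B(u) = 0 (B(u) = (0*u)**2 = 0**2 = 0)
L = 15 (L = (0 + 5)*3 = 5*3 = 15)
L**2 = 15**2 = 225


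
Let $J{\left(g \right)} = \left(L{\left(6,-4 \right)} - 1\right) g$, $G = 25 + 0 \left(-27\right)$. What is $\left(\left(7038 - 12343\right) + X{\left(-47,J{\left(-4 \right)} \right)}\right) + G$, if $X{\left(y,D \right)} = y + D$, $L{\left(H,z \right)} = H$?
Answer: $-5347$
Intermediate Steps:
$G = 25$ ($G = 25 + 0 = 25$)
$J{\left(g \right)} = 5 g$ ($J{\left(g \right)} = \left(6 - 1\right) g = 5 g$)
$X{\left(y,D \right)} = D + y$
$\left(\left(7038 - 12343\right) + X{\left(-47,J{\left(-4 \right)} \right)}\right) + G = \left(\left(7038 - 12343\right) + \left(5 \left(-4\right) - 47\right)\right) + 25 = \left(\left(7038 - 12343\right) - 67\right) + 25 = \left(-5305 - 67\right) + 25 = -5372 + 25 = -5347$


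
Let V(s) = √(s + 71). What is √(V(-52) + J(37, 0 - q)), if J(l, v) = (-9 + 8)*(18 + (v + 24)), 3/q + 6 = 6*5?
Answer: √(-670 + 16*√19)/4 ≈ 6.125*I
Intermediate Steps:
V(s) = √(71 + s)
q = ⅛ (q = 3/(-6 + 6*5) = 3/(-6 + 30) = 3/24 = 3*(1/24) = ⅛ ≈ 0.12500)
J(l, v) = -42 - v (J(l, v) = -(18 + (24 + v)) = -(42 + v) = -42 - v)
√(V(-52) + J(37, 0 - q)) = √(√(71 - 52) + (-42 - (0 - 1*⅛))) = √(√19 + (-42 - (0 - ⅛))) = √(√19 + (-42 - 1*(-⅛))) = √(√19 + (-42 + ⅛)) = √(√19 - 335/8) = √(-335/8 + √19)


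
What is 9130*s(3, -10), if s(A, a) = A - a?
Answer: 118690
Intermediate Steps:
9130*s(3, -10) = 9130*(3 - 1*(-10)) = 9130*(3 + 10) = 9130*13 = 118690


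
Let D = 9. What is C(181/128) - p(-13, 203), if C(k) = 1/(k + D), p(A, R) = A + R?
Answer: -253142/1333 ≈ -189.90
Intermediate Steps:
C(k) = 1/(9 + k) (C(k) = 1/(k + 9) = 1/(9 + k))
C(181/128) - p(-13, 203) = 1/(9 + 181/128) - (-13 + 203) = 1/(9 + 181*(1/128)) - 1*190 = 1/(9 + 181/128) - 190 = 1/(1333/128) - 190 = 128/1333 - 190 = -253142/1333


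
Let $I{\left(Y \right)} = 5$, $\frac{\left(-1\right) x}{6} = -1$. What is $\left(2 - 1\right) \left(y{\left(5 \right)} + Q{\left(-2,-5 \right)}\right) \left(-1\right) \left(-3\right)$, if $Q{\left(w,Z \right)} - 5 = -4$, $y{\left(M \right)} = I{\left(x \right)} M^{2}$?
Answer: $378$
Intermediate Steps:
$x = 6$ ($x = \left(-6\right) \left(-1\right) = 6$)
$y{\left(M \right)} = 5 M^{2}$
$Q{\left(w,Z \right)} = 1$ ($Q{\left(w,Z \right)} = 5 - 4 = 1$)
$\left(2 - 1\right) \left(y{\left(5 \right)} + Q{\left(-2,-5 \right)}\right) \left(-1\right) \left(-3\right) = \left(2 - 1\right) \left(5 \cdot 5^{2} + 1\right) \left(-1\right) \left(-3\right) = 1 \left(5 \cdot 25 + 1\right) \left(-1\right) \left(-3\right) = 1 \left(125 + 1\right) \left(-1\right) \left(-3\right) = 1 \cdot 126 \left(-1\right) \left(-3\right) = 126 \left(-1\right) \left(-3\right) = \left(-126\right) \left(-3\right) = 378$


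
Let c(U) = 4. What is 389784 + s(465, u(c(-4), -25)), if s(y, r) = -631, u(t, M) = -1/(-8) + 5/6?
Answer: 389153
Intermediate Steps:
u(t, M) = 23/24 (u(t, M) = -1*(-⅛) + 5*(⅙) = ⅛ + ⅚ = 23/24)
389784 + s(465, u(c(-4), -25)) = 389784 - 631 = 389153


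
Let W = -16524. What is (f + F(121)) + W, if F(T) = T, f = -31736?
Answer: -48139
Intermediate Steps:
(f + F(121)) + W = (-31736 + 121) - 16524 = -31615 - 16524 = -48139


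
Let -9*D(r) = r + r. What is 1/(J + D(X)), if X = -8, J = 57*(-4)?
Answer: -9/2036 ≈ -0.0044204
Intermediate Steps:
J = -228
D(r) = -2*r/9 (D(r) = -(r + r)/9 = -2*r/9)
1/(J + D(X)) = 1/(-228 - 2/9*(-8)) = 1/(-228 + 16/9) = 1/(-2036/9) = -9/2036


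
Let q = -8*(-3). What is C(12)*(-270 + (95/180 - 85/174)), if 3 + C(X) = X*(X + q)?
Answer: -40302977/348 ≈ -1.1581e+5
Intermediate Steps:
q = 24
C(X) = -3 + X*(24 + X) (C(X) = -3 + X*(X + 24) = -3 + X*(24 + X))
C(12)*(-270 + (95/180 - 85/174)) = (-3 + 12**2 + 24*12)*(-270 + (95/180 - 85/174)) = (-3 + 144 + 288)*(-270 + (95*(1/180) - 85*1/174)) = 429*(-270 + (19/36 - 85/174)) = 429*(-270 + 41/1044) = 429*(-281839/1044) = -40302977/348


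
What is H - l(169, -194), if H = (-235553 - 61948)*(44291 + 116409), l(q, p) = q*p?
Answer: -47808377914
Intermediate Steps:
l(q, p) = p*q
H = -47808410700 (H = -297501*160700 = -47808410700)
H - l(169, -194) = -47808410700 - (-194)*169 = -47808410700 - 1*(-32786) = -47808410700 + 32786 = -47808377914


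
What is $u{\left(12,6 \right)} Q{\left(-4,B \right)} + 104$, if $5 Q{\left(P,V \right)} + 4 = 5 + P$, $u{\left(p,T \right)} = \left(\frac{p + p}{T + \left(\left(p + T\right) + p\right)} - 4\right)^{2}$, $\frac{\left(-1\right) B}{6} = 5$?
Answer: $\frac{292}{3} \approx 97.333$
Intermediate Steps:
$B = -30$ ($B = \left(-6\right) 5 = -30$)
$u{\left(p,T \right)} = \left(-4 + \frac{2 p}{2 T + 2 p}\right)^{2}$ ($u{\left(p,T \right)} = \left(\frac{2 p}{T + \left(\left(T + p\right) + p\right)} - 4\right)^{2} = \left(\frac{2 p}{T + \left(T + 2 p\right)} - 4\right)^{2} = \left(\frac{2 p}{2 T + 2 p} - 4\right)^{2} = \left(-4 + \frac{2 p}{2 T + 2 p}\right)^{2}$)
$Q{\left(P,V \right)} = \frac{1}{5} + \frac{P}{5}$ ($Q{\left(P,V \right)} = - \frac{4}{5} + \frac{5 + P}{5} = - \frac{4}{5} + \left(1 + \frac{P}{5}\right) = \frac{1}{5} + \frac{P}{5}$)
$u{\left(12,6 \right)} Q{\left(-4,B \right)} + 104 = \frac{\left(3 \cdot 12 + 4 \cdot 6\right)^{2}}{\left(6 + 12\right)^{2}} \left(\frac{1}{5} + \frac{1}{5} \left(-4\right)\right) + 104 = \frac{\left(36 + 24\right)^{2}}{324} \left(\frac{1}{5} - \frac{4}{5}\right) + 104 = \frac{60^{2}}{324} \left(- \frac{3}{5}\right) + 104 = \frac{1}{324} \cdot 3600 \left(- \frac{3}{5}\right) + 104 = \frac{100}{9} \left(- \frac{3}{5}\right) + 104 = - \frac{20}{3} + 104 = \frac{292}{3}$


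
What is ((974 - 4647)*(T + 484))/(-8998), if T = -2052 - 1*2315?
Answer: -1296569/818 ≈ -1585.0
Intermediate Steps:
T = -4367 (T = -2052 - 2315 = -4367)
((974 - 4647)*(T + 484))/(-8998) = ((974 - 4647)*(-4367 + 484))/(-8998) = -3673*(-3883)*(-1/8998) = 14262259*(-1/8998) = -1296569/818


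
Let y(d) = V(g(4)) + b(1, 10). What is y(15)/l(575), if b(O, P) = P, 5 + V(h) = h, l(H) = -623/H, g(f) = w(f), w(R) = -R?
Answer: -575/623 ≈ -0.92295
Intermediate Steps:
g(f) = -f
V(h) = -5 + h
y(d) = 1 (y(d) = (-5 - 1*4) + 10 = (-5 - 4) + 10 = -9 + 10 = 1)
y(15)/l(575) = 1/(-623/575) = 1*(-575/623) = -575/623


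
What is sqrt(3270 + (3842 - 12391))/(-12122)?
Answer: -I*sqrt(5279)/12122 ≈ -0.0059938*I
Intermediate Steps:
sqrt(3270 + (3842 - 12391))/(-12122) = sqrt(3270 - 8549)*(-1/12122) = sqrt(-5279)*(-1/12122) = (I*sqrt(5279))*(-1/12122) = -I*sqrt(5279)/12122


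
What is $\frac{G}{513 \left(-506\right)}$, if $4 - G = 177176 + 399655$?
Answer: $\frac{576827}{259578} \approx 2.2222$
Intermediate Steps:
$G = -576827$ ($G = 4 - \left(177176 + 399655\right) = 4 - 576831 = -576827$)
$\frac{G}{513 \left(-506\right)} = - \frac{576827}{513 \left(-506\right)} = - \frac{576827}{-259578} = \left(-576827\right) \left(- \frac{1}{259578}\right) = \frac{576827}{259578}$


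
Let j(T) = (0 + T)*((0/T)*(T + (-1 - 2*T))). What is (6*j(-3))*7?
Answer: 0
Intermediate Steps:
j(T) = 0 (j(T) = T*(0*(-1 - T)) = T*0 = 0)
(6*j(-3))*7 = (6*0)*7 = 0*7 = 0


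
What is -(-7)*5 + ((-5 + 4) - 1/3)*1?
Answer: 101/3 ≈ 33.667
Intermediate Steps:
-(-7)*5 + ((-5 + 4) - 1/3)*1 = -7*(-5) + (-1 + (1/3)*(-1))*1 = 35 + (-1 - 1/3)*1 = 35 - 4/3*1 = 35 - 4/3 = 101/3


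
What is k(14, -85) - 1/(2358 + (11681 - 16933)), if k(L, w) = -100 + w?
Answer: -535389/2894 ≈ -185.00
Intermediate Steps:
k(14, -85) - 1/(2358 + (11681 - 16933)) = (-100 - 85) - 1/(2358 + (11681 - 16933)) = -185 - 1/(2358 - 5252) = -185 - 1/(-2894) = -185 - 1*(-1/2894) = -185 + 1/2894 = -535389/2894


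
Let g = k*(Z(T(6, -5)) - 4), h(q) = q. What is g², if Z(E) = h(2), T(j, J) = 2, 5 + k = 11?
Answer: 144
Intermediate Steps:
k = 6 (k = -5 + 11 = 6)
Z(E) = 2
g = -12 (g = 6*(2 - 4) = 6*(-2) = -12)
g² = (-12)² = 144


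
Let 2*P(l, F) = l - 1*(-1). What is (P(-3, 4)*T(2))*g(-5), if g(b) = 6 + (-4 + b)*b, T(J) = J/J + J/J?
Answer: -102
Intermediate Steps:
P(l, F) = 1/2 + l/2 (P(l, F) = (l - 1*(-1))/2 = (l + 1)/2 = (1 + l)/2 = 1/2 + l/2)
T(J) = 2 (T(J) = 1 + 1 = 2)
g(b) = 6 + b*(-4 + b)
(P(-3, 4)*T(2))*g(-5) = ((1/2 + (1/2)*(-3))*2)*(6 + (-5)**2 - 4*(-5)) = ((1/2 - 3/2)*2)*(6 + 25 + 20) = -1*2*51 = -2*51 = -102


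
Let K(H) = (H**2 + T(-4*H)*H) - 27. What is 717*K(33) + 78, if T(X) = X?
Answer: -2361720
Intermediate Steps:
K(H) = -27 - 3*H**2 (K(H) = (H**2 + (-4*H)*H) - 27 = (H**2 - 4*H**2) - 27 = -3*H**2 - 27 = -27 - 3*H**2)
717*K(33) + 78 = 717*(-27 - 3*33**2) + 78 = 717*(-27 - 3*1089) + 78 = 717*(-27 - 3267) + 78 = 717*(-3294) + 78 = -2361798 + 78 = -2361720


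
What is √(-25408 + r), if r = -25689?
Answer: I*√51097 ≈ 226.05*I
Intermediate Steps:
√(-25408 + r) = √(-25408 - 25689) = √(-51097) = I*√51097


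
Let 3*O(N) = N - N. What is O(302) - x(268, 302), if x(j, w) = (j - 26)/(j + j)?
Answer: -121/268 ≈ -0.45149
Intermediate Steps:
O(N) = 0 (O(N) = (N - N)/3 = (⅓)*0 = 0)
x(j, w) = (-26 + j)/(2*j) (x(j, w) = (-26 + j)/((2*j)) = (-26 + j)*(1/(2*j)) = (-26 + j)/(2*j))
O(302) - x(268, 302) = 0 - (-26 + 268)/(2*268) = 0 - 242/(2*268) = 0 - 1*121/268 = 0 - 121/268 = -121/268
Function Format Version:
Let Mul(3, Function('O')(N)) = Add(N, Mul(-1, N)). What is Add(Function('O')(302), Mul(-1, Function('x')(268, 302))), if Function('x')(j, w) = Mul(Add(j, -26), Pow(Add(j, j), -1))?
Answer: Rational(-121, 268) ≈ -0.45149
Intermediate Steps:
Function('O')(N) = 0 (Function('O')(N) = Mul(Rational(1, 3), Add(N, Mul(-1, N))) = Mul(Rational(1, 3), 0) = 0)
Function('x')(j, w) = Mul(Rational(1, 2), Pow(j, -1), Add(-26, j)) (Function('x')(j, w) = Mul(Add(-26, j), Pow(Mul(2, j), -1)) = Mul(Add(-26, j), Mul(Rational(1, 2), Pow(j, -1))) = Mul(Rational(1, 2), Pow(j, -1), Add(-26, j)))
Add(Function('O')(302), Mul(-1, Function('x')(268, 302))) = Add(0, Mul(-1, Mul(Rational(1, 2), Pow(268, -1), Add(-26, 268)))) = Add(0, Mul(-1, Mul(Rational(1, 2), Rational(1, 268), 242))) = Add(0, Mul(-1, Rational(121, 268))) = Add(0, Rational(-121, 268)) = Rational(-121, 268)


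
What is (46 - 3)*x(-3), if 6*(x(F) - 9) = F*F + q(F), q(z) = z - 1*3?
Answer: 817/2 ≈ 408.50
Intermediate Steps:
q(z) = -3 + z (q(z) = z - 3 = -3 + z)
x(F) = 17/2 + F/6 + F**2/6 (x(F) = 9 + (F*F + (-3 + F))/6 = 9 + (F**2 + (-3 + F))/6 = 9 + (-3 + F + F**2)/6 = 9 + (-1/2 + F/6 + F**2/6) = 17/2 + F/6 + F**2/6)
(46 - 3)*x(-3) = (46 - 3)*(17/2 + (1/6)*(-3) + (1/6)*(-3)**2) = 43*(17/2 - 1/2 + (1/6)*9) = 43*(17/2 - 1/2 + 3/2) = 43*(19/2) = 817/2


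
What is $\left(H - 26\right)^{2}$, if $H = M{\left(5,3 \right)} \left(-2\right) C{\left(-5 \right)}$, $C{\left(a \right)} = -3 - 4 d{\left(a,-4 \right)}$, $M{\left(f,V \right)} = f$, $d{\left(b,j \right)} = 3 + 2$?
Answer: $41616$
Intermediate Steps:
$d{\left(b,j \right)} = 5$
$C{\left(a \right)} = -23$ ($C{\left(a \right)} = -3 - 20 = -23$)
$H = 230$ ($H = 5 \left(-2\right) \left(-23\right) = \left(-10\right) \left(-23\right) = 230$)
$\left(H - 26\right)^{2} = \left(230 - 26\right)^{2} = 204^{2} = 41616$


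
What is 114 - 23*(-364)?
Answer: 8486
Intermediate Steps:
114 - 23*(-364) = 114 + 8372 = 8486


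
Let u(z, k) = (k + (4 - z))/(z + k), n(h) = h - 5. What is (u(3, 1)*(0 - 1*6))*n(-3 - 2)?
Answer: 30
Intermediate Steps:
n(h) = -5 + h
u(z, k) = (4 + k - z)/(k + z)
(u(3, 1)*(0 - 1*6))*n(-3 - 2) = (((4 + 1 - 1*3)/(1 + 3))*(0 - 1*6))*(-5 + (-3 - 2)) = (((4 + 1 - 3)/4)*(0 - 6))*(-5 - 5) = (((¼)*2)*(-6))*(-10) = ((½)*(-6))*(-10) = -3*(-10) = 30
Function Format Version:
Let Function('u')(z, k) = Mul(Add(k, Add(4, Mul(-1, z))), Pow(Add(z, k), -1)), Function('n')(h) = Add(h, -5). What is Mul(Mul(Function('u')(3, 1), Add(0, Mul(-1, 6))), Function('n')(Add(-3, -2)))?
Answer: 30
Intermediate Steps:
Function('n')(h) = Add(-5, h)
Function('u')(z, k) = Mul(Pow(Add(k, z), -1), Add(4, k, Mul(-1, z))) (Function('u')(z, k) = Mul(Add(4, k, Mul(-1, z)), Pow(Add(k, z), -1)) = Mul(Pow(Add(k, z), -1), Add(4, k, Mul(-1, z))))
Mul(Mul(Function('u')(3, 1), Add(0, Mul(-1, 6))), Function('n')(Add(-3, -2))) = Mul(Mul(Mul(Pow(Add(1, 3), -1), Add(4, 1, Mul(-1, 3))), Add(0, Mul(-1, 6))), Add(-5, Add(-3, -2))) = Mul(Mul(Mul(Pow(4, -1), Add(4, 1, -3)), Add(0, -6)), Add(-5, -5)) = Mul(Mul(Mul(Rational(1, 4), 2), -6), -10) = Mul(Mul(Rational(1, 2), -6), -10) = Mul(-3, -10) = 30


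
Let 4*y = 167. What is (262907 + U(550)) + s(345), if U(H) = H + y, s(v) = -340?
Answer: 1052635/4 ≈ 2.6316e+5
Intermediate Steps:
y = 167/4 (y = (¼)*167 = 167/4 ≈ 41.750)
U(H) = 167/4 + H (U(H) = H + 167/4 = 167/4 + H)
(262907 + U(550)) + s(345) = (262907 + (167/4 + 550)) - 340 = (262907 + 2367/4) - 340 = 1053995/4 - 340 = 1052635/4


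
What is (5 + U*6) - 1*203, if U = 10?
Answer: -138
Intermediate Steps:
(5 + U*6) - 1*203 = (5 + 10*6) - 1*203 = (5 + 60) - 203 = 65 - 203 = -138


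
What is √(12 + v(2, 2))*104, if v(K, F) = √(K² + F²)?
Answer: 104*√(12 + 2*√2) ≈ 400.48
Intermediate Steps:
v(K, F) = √(F² + K²)
√(12 + v(2, 2))*104 = √(12 + √(2² + 2²))*104 = √(12 + √(4 + 4))*104 = √(12 + √8)*104 = √(12 + 2*√2)*104 = 104*√(12 + 2*√2)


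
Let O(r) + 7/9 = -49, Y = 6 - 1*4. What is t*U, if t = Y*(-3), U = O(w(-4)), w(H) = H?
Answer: 896/3 ≈ 298.67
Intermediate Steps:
Y = 2 (Y = 6 - 4 = 2)
O(r) = -448/9 (O(r) = -7/9 - 49 = -448/9)
U = -448/9 ≈ -49.778
t = -6 (t = 2*(-3) = -6)
t*U = -6*(-448/9) = 896/3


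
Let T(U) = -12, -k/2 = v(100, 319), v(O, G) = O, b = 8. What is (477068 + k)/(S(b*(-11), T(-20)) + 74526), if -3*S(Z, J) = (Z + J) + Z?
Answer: 715302/111883 ≈ 6.3933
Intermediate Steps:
k = -200 (k = -2*100 = -200)
S(Z, J) = -2*Z/3 - J/3 (S(Z, J) = -((Z + J) + Z)/3 = -((J + Z) + Z)/3 = -(J + 2*Z)/3 = -2*Z/3 - J/3)
(477068 + k)/(S(b*(-11), T(-20)) + 74526) = (477068 - 200)/((-16*(-11)/3 - ⅓*(-12)) + 74526) = 476868/((-⅔*(-88) + 4) + 74526) = 476868/((176/3 + 4) + 74526) = 476868/(188/3 + 74526) = 476868/(223766/3) = 476868*(3/223766) = 715302/111883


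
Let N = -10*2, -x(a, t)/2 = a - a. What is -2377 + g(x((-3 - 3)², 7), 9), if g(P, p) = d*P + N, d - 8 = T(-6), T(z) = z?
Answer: -2397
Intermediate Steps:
d = 2 (d = 8 - 6 = 2)
x(a, t) = 0 (x(a, t) = -2*(a - a) = -2*0 = 0)
N = -20
g(P, p) = -20 + 2*P (g(P, p) = 2*P - 20 = -20 + 2*P)
-2377 + g(x((-3 - 3)², 7), 9) = -2377 + (-20 + 2*0) = -2377 + (-20 + 0) = -2377 - 20 = -2397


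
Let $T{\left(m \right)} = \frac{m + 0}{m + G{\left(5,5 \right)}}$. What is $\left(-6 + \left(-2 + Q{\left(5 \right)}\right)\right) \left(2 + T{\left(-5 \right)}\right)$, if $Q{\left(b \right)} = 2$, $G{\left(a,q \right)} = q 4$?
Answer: $-10$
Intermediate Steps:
$G{\left(a,q \right)} = 4 q$
$T{\left(m \right)} = \frac{m}{20 + m}$ ($T{\left(m \right)} = \frac{m + 0}{m + 4 \cdot 5} = \frac{m}{m + 20} = \frac{m}{20 + m}$)
$\left(-6 + \left(-2 + Q{\left(5 \right)}\right)\right) \left(2 + T{\left(-5 \right)}\right) = \left(-6 + \left(-2 + 2\right)\right) \left(2 - \frac{5}{20 - 5}\right) = \left(-6 + 0\right) \left(2 - \frac{5}{15}\right) = - 6 \left(2 - \frac{1}{3}\right) = \left(-6\right) \frac{5}{3} = -10$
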